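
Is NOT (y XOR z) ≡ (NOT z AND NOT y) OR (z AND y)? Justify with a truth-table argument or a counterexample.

Yes, they are equivalent — the two output columns agree on all 4 assignments:
z | y | Expression 1 | Expression 2
-----------------------------------
0 | 0 | 1 | 1
0 | 1 | 0 | 0
1 | 0 | 0 | 0
1 | 1 | 1 | 1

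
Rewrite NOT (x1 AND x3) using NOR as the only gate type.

(((x1 NOR x1) NOR (x3 NOR x3)) NOR ((x1 NOR x1) NOR (x3 NOR x3)))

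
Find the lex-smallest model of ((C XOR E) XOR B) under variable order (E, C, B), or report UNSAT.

E=0, C=0, B=1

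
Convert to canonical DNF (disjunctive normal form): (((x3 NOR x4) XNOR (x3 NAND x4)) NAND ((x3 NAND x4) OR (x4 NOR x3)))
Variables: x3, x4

(NOT x3 AND x4) OR (x3 AND NOT x4) OR (x3 AND x4)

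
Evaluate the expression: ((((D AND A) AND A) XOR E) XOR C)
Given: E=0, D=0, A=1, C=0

Substituting: ((((0 AND 1) AND 1) XOR 0) XOR 0)
= 0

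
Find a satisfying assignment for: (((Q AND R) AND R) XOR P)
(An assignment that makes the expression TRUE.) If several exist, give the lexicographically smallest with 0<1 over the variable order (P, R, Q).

P=0, R=1, Q=1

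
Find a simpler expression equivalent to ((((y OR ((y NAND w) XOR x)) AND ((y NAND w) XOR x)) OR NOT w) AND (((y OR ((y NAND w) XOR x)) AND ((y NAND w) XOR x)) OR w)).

By distribution ((E OR v) AND (E OR NOT v) = E) then absorption (E AND (E OR v) = E):
= ((y NAND w) XOR x)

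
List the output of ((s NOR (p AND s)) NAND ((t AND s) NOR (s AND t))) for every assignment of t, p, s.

t | p | s | Output
------------------
0 | 0 | 0 | 0
0 | 0 | 1 | 1
0 | 1 | 0 | 0
0 | 1 | 1 | 1
1 | 0 | 0 | 0
1 | 0 | 1 | 1
1 | 1 | 0 | 0
1 | 1 | 1 | 1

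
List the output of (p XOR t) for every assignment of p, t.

p | t | Output
--------------
0 | 0 | 0
0 | 1 | 1
1 | 0 | 1
1 | 1 | 0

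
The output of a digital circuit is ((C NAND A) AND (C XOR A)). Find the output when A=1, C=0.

Substituting: ((0 NAND 1) AND (0 XOR 1))
= 1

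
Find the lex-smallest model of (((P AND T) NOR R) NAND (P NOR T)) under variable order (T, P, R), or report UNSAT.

T=0, P=0, R=1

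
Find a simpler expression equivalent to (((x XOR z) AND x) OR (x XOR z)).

By absorption (E OR (E AND v) = E):
= (x XOR z)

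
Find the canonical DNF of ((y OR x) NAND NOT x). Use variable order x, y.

(NOT x AND NOT y) OR (x AND NOT y) OR (x AND y)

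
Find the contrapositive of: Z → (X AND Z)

Contrapositive: NOT (X AND Z) → NOT Z
Note: A statement and its contrapositive are logically equivalent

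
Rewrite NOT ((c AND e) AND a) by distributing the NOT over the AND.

NOT (c AND e) OR NOT a
De Morgan's: NOT(AND of terms) = OR of negations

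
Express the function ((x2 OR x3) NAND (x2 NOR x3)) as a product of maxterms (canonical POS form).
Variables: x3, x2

ΠM() = TRUE (no maxterms)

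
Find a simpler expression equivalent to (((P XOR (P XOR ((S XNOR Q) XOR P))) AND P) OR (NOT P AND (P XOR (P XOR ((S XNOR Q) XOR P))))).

By distribution ((E AND v) OR (E AND NOT v) = E) then XOR self-cancellation ((E XOR v) XOR v = E):
= ((S XNOR Q) XOR P)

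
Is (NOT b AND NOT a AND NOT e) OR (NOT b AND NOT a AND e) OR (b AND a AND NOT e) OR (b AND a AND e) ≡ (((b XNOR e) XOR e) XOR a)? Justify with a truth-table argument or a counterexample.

Yes, they are equivalent — the two output columns agree on all 8 assignments:
b | a | e | Expression 1 | Expression 2
---------------------------------------
0 | 0 | 0 | 1 | 1
0 | 0 | 1 | 1 | 1
0 | 1 | 0 | 0 | 0
0 | 1 | 1 | 0 | 0
1 | 0 | 0 | 0 | 0
1 | 0 | 1 | 0 | 0
1 | 1 | 0 | 1 | 1
1 | 1 | 1 | 1 | 1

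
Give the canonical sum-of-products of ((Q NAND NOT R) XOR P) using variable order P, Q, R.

Σm(0, 1, 3, 6) = (NOT P AND NOT Q AND NOT R) OR (NOT P AND NOT Q AND R) OR (NOT P AND Q AND R) OR (P AND Q AND NOT R)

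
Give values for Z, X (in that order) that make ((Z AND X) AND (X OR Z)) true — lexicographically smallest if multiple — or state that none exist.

Z=1, X=1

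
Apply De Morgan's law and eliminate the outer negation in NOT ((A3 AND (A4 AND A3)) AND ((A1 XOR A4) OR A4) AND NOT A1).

NOT (A3 AND (A4 AND A3)) OR NOT ((A1 XOR A4) OR A4) OR A1
De Morgan's: NOT(AND of terms) = OR of negations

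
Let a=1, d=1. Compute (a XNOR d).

Substituting: (1 XNOR 1)
= 1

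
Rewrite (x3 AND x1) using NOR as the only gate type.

((x3 NOR x3) NOR (x1 NOR x1))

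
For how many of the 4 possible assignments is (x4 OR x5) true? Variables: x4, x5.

Satisfying assignments: (0,1), (1,0), (1,1)
Count: 3 out of 4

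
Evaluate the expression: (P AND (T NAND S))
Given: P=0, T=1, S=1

Substituting: (0 AND (1 NAND 1))
= 0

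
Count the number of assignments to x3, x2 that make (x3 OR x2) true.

Satisfying assignments: (0,1), (1,0), (1,1)
Count: 3 out of 4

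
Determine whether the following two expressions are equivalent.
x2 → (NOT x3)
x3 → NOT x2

Yes, Contrapositive is always equivalent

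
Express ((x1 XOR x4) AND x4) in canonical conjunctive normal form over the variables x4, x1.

(x4 OR x1) AND (x4 OR NOT x1) AND (NOT x4 OR NOT x1)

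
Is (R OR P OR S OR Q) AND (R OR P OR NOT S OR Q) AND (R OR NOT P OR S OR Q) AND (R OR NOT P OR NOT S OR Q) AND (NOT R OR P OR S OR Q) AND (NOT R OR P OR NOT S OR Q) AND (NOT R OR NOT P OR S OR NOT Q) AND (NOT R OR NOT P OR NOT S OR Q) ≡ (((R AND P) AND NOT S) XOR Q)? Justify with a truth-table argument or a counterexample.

Yes, they are equivalent — the two output columns agree on all 16 assignments:
R | P | S | Q | Expression 1 | Expression 2
-------------------------------------------
0 | 0 | 0 | 0 | 0 | 0
0 | 0 | 0 | 1 | 1 | 1
0 | 0 | 1 | 0 | 0 | 0
0 | 0 | 1 | 1 | 1 | 1
0 | 1 | 0 | 0 | 0 | 0
0 | 1 | 0 | 1 | 1 | 1
0 | 1 | 1 | 0 | 0 | 0
0 | 1 | 1 | 1 | 1 | 1
1 | 0 | 0 | 0 | 0 | 0
1 | 0 | 0 | 1 | 1 | 1
1 | 0 | 1 | 0 | 0 | 0
1 | 0 | 1 | 1 | 1 | 1
1 | 1 | 0 | 0 | 1 | 1
1 | 1 | 0 | 1 | 0 | 0
1 | 1 | 1 | 0 | 0 | 0
1 | 1 | 1 | 1 | 1 | 1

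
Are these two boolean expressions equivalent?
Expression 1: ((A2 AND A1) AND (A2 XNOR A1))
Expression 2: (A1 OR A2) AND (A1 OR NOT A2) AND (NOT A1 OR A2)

Yes, they are equivalent — the two output columns agree on all 4 assignments:
A1 | A2 | Expression 1 | Expression 2
-------------------------------------
0 | 0 | 0 | 0
0 | 1 | 0 | 0
1 | 0 | 0 | 0
1 | 1 | 1 | 1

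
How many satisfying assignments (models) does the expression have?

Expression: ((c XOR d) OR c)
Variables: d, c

Satisfying assignments: (0,1), (1,0), (1,1)
Count: 3 out of 4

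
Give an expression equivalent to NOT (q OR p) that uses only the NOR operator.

(((q NOR p) NOR (q NOR p)) NOR ((q NOR p) NOR (q NOR p)))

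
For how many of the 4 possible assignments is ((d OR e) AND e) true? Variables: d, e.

Satisfying assignments: (0,1), (1,1)
Count: 2 out of 4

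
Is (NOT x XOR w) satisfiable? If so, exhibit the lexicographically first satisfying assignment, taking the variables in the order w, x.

w=0, x=0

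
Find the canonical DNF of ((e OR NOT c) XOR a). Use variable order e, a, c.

(NOT e AND NOT a AND NOT c) OR (NOT e AND a AND c) OR (e AND NOT a AND NOT c) OR (e AND NOT a AND c)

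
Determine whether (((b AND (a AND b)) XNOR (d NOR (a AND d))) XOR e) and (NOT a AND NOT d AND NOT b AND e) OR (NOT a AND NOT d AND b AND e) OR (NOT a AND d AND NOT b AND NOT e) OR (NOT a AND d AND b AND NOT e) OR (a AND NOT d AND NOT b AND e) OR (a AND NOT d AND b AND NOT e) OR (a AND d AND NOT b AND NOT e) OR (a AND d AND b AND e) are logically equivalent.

Yes, they are equivalent — the two output columns agree on all 16 assignments:
a | d | b | e | Expression 1 | Expression 2
-------------------------------------------
0 | 0 | 0 | 0 | 0 | 0
0 | 0 | 0 | 1 | 1 | 1
0 | 0 | 1 | 0 | 0 | 0
0 | 0 | 1 | 1 | 1 | 1
0 | 1 | 0 | 0 | 1 | 1
0 | 1 | 0 | 1 | 0 | 0
0 | 1 | 1 | 0 | 1 | 1
0 | 1 | 1 | 1 | 0 | 0
1 | 0 | 0 | 0 | 0 | 0
1 | 0 | 0 | 1 | 1 | 1
1 | 0 | 1 | 0 | 1 | 1
1 | 0 | 1 | 1 | 0 | 0
1 | 1 | 0 | 0 | 1 | 1
1 | 1 | 0 | 1 | 0 | 0
1 | 1 | 1 | 0 | 0 | 0
1 | 1 | 1 | 1 | 1 | 1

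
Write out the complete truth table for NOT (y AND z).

y | z | Output
--------------
0 | 0 | 1
0 | 1 | 1
1 | 0 | 1
1 | 1 | 0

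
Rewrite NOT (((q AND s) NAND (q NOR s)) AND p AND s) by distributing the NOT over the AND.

NOT ((q AND s) NAND (q NOR s)) OR NOT p OR NOT s
De Morgan's: NOT(AND of terms) = OR of negations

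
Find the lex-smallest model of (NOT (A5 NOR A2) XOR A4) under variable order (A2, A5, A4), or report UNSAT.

A2=0, A5=0, A4=1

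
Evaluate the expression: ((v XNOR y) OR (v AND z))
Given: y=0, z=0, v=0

Substituting: ((0 XNOR 0) OR (0 AND 0))
= 1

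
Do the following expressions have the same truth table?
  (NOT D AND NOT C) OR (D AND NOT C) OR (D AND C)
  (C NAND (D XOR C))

Yes, they are equivalent — the two output columns agree on all 4 assignments:
D | C | Expression 1 | Expression 2
-----------------------------------
0 | 0 | 1 | 1
0 | 1 | 0 | 0
1 | 0 | 1 | 1
1 | 1 | 1 | 1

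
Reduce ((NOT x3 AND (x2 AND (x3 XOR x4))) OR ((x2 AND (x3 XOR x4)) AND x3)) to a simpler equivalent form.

By distribution ((E AND v) OR (E AND NOT v) = E):
= (x2 AND (x3 XOR x4))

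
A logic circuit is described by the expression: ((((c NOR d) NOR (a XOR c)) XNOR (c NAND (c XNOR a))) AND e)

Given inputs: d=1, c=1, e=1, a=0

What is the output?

Substituting: ((((1 NOR 1) NOR (0 XOR 1)) XNOR (1 NAND (1 XNOR 0))) AND 1)
= 0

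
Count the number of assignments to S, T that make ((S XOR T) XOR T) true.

Satisfying assignments: (1,0), (1,1)
Count: 2 out of 4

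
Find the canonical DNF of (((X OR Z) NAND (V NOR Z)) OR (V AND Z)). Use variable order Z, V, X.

(NOT Z AND NOT V AND NOT X) OR (NOT Z AND V AND NOT X) OR (NOT Z AND V AND X) OR (Z AND NOT V AND NOT X) OR (Z AND NOT V AND X) OR (Z AND V AND NOT X) OR (Z AND V AND X)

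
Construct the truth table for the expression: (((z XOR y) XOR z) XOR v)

v | y | z | Output
------------------
0 | 0 | 0 | 0
0 | 0 | 1 | 0
0 | 1 | 0 | 1
0 | 1 | 1 | 1
1 | 0 | 0 | 1
1 | 0 | 1 | 1
1 | 1 | 0 | 0
1 | 1 | 1 | 0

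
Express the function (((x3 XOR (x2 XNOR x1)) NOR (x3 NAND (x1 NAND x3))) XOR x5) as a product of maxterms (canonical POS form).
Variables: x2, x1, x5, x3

ΠM(0, 3, 4, 5, 8, 9, 12, 13) = (x2 OR x1 OR x5 OR x3) AND (x2 OR x1 OR NOT x5 OR NOT x3) AND (x2 OR NOT x1 OR x5 OR x3) AND (x2 OR NOT x1 OR x5 OR NOT x3) AND (NOT x2 OR x1 OR x5 OR x3) AND (NOT x2 OR x1 OR x5 OR NOT x3) AND (NOT x2 OR NOT x1 OR x5 OR x3) AND (NOT x2 OR NOT x1 OR x5 OR NOT x3)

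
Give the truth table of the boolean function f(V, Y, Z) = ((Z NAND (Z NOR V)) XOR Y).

V | Y | Z | Output
------------------
0 | 0 | 0 | 1
0 | 0 | 1 | 1
0 | 1 | 0 | 0
0 | 1 | 1 | 0
1 | 0 | 0 | 1
1 | 0 | 1 | 1
1 | 1 | 0 | 0
1 | 1 | 1 | 0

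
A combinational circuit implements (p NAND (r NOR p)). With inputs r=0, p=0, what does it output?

Substituting: (0 NAND (0 NOR 0))
= 1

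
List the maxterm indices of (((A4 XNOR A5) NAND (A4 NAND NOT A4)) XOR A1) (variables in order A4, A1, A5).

ΠM(0, 3, 5, 6) = (A4 OR A1 OR A5) AND (A4 OR NOT A1 OR NOT A5) AND (NOT A4 OR A1 OR NOT A5) AND (NOT A4 OR NOT A1 OR A5)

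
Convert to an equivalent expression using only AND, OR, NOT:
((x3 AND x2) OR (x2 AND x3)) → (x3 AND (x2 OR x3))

NOT ((x3 AND x2) OR (x2 AND x3)) OR (x3 AND (x2 OR x3))
(Implication elimination: A → B = NOT A OR B)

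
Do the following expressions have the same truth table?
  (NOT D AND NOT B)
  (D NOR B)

Yes, they are equivalent — the two output columns agree on all 4 assignments:
D | B | Expression 1 | Expression 2
-----------------------------------
0 | 0 | 1 | 1
0 | 1 | 0 | 0
1 | 0 | 0 | 0
1 | 1 | 0 | 0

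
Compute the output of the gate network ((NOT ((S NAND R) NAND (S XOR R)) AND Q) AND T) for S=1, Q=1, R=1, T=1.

Substituting: ((NOT ((1 NAND 1) NAND (1 XOR 1)) AND 1) AND 1)
= 0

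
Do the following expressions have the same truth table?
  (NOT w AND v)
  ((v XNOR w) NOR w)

Yes, they are equivalent — the two output columns agree on all 4 assignments:
w | v | Expression 1 | Expression 2
-----------------------------------
0 | 0 | 0 | 0
0 | 1 | 1 | 1
1 | 0 | 0 | 0
1 | 1 | 0 | 0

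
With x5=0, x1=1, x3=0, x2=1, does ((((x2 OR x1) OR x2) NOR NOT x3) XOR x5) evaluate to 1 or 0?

Substituting: ((((1 OR 1) OR 1) NOR NOT 0) XOR 0)
= 0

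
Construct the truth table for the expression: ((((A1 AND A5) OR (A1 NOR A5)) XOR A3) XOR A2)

A5 | A1 | A3 | A2 | Output
--------------------------
0 | 0 | 0 | 0 | 1
0 | 0 | 0 | 1 | 0
0 | 0 | 1 | 0 | 0
0 | 0 | 1 | 1 | 1
0 | 1 | 0 | 0 | 0
0 | 1 | 0 | 1 | 1
0 | 1 | 1 | 0 | 1
0 | 1 | 1 | 1 | 0
1 | 0 | 0 | 0 | 0
1 | 0 | 0 | 1 | 1
1 | 0 | 1 | 0 | 1
1 | 0 | 1 | 1 | 0
1 | 1 | 0 | 0 | 1
1 | 1 | 0 | 1 | 0
1 | 1 | 1 | 0 | 0
1 | 1 | 1 | 1 | 1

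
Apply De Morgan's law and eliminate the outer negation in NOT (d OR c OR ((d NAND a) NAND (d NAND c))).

NOT d AND NOT c AND NOT ((d NAND a) NAND (d NAND c))
De Morgan's: NOT(OR of terms) = AND of negations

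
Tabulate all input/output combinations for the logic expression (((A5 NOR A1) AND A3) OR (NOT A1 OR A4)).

A5 | A3 | A4 | A1 | Output
--------------------------
0 | 0 | 0 | 0 | 1
0 | 0 | 0 | 1 | 0
0 | 0 | 1 | 0 | 1
0 | 0 | 1 | 1 | 1
0 | 1 | 0 | 0 | 1
0 | 1 | 0 | 1 | 0
0 | 1 | 1 | 0 | 1
0 | 1 | 1 | 1 | 1
1 | 0 | 0 | 0 | 1
1 | 0 | 0 | 1 | 0
1 | 0 | 1 | 0 | 1
1 | 0 | 1 | 1 | 1
1 | 1 | 0 | 0 | 1
1 | 1 | 0 | 1 | 0
1 | 1 | 1 | 0 | 1
1 | 1 | 1 | 1 | 1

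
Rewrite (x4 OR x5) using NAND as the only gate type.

((x4 NAND x4) NAND (x5 NAND x5))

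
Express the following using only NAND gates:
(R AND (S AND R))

((R NAND ((S NAND R) NAND (S NAND R))) NAND (R NAND ((S NAND R) NAND (S NAND R))))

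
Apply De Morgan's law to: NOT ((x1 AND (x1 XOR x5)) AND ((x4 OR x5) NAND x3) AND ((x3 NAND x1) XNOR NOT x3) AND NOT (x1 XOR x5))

NOT (x1 AND (x1 XOR x5)) OR NOT ((x4 OR x5) NAND x3) OR NOT ((x3 NAND x1) XNOR NOT x3) OR (x1 XOR x5)
De Morgan's: NOT(AND of terms) = OR of negations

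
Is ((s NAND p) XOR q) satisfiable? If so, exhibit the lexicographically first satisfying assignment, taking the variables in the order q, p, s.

q=0, p=0, s=0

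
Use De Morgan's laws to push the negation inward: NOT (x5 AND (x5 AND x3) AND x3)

NOT x5 OR NOT (x5 AND x3) OR NOT x3
De Morgan's: NOT(AND of terms) = OR of negations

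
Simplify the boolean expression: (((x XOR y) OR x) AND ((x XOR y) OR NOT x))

By distribution ((E OR v) AND (E OR NOT v) = E):
= (x XOR y)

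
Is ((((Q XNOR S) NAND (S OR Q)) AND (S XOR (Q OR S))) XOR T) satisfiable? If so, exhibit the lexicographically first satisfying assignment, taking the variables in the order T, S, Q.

T=0, S=0, Q=1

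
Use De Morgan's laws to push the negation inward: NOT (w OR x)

NOT w AND NOT x
De Morgan's: NOT(OR of terms) = AND of negations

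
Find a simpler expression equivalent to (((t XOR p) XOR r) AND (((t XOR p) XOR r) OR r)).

By absorption (E AND (E OR v) = E):
= ((t XOR p) XOR r)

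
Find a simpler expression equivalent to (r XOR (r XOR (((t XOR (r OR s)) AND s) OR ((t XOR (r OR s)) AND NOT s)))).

By XOR self-cancellation ((E XOR v) XOR v = E) then distribution ((E AND v) OR (E AND NOT v) = E):
= (t XOR (r OR s))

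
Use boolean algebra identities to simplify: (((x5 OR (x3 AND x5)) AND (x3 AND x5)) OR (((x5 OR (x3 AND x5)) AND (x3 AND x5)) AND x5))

By absorption (E OR (E AND v) = E) then absorption (E AND (E OR v) = E):
= (x3 AND x5)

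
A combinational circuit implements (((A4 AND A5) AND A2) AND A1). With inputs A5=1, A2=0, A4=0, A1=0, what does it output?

Substituting: (((0 AND 1) AND 0) AND 0)
= 0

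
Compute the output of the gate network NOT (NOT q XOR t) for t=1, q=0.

Substituting: NOT (NOT 0 XOR 1)
= 1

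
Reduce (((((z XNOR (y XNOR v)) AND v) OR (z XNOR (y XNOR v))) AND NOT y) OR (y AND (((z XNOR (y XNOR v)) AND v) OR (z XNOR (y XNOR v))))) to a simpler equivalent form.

By distribution ((E AND v) OR (E AND NOT v) = E) then absorption (E OR (E AND v) = E):
= (z XNOR (y XNOR v))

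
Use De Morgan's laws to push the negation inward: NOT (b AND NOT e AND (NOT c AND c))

NOT b OR e OR NOT (NOT c AND c)
De Morgan's: NOT(AND of terms) = OR of negations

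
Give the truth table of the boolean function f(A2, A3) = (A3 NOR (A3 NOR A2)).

A2 | A3 | Output
----------------
0 | 0 | 0
0 | 1 | 0
1 | 0 | 1
1 | 1 | 0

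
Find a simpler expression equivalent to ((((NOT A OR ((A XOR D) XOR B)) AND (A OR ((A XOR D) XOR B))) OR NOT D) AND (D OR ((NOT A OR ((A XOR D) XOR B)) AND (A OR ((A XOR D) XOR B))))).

By distribution ((E OR v) AND (E OR NOT v) = E) then distribution ((E OR v) AND (E OR NOT v) = E):
= ((A XOR D) XOR B)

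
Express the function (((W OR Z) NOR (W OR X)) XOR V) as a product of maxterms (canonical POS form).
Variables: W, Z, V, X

ΠM(1, 2, 4, 5, 8, 9, 12, 13) = (W OR Z OR V OR NOT X) AND (W OR Z OR NOT V OR X) AND (W OR NOT Z OR V OR X) AND (W OR NOT Z OR V OR NOT X) AND (NOT W OR Z OR V OR X) AND (NOT W OR Z OR V OR NOT X) AND (NOT W OR NOT Z OR V OR X) AND (NOT W OR NOT Z OR V OR NOT X)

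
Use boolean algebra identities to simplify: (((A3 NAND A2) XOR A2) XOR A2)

By XOR self-cancellation ((E XOR v) XOR v = E):
= (A3 NAND A2)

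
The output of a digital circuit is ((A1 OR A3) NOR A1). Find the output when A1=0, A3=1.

Substituting: ((0 OR 1) NOR 0)
= 0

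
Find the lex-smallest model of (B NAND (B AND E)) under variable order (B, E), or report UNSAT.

B=0, E=0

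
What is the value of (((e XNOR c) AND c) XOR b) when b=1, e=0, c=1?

Substituting: (((0 XNOR 1) AND 1) XOR 1)
= 1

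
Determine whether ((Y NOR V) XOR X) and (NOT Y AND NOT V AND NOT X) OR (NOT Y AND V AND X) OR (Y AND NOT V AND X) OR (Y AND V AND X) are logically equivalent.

Yes, they are equivalent — the two output columns agree on all 8 assignments:
Y | V | X | Expression 1 | Expression 2
---------------------------------------
0 | 0 | 0 | 1 | 1
0 | 0 | 1 | 0 | 0
0 | 1 | 0 | 0 | 0
0 | 1 | 1 | 1 | 1
1 | 0 | 0 | 0 | 0
1 | 0 | 1 | 1 | 1
1 | 1 | 0 | 0 | 0
1 | 1 | 1 | 1 | 1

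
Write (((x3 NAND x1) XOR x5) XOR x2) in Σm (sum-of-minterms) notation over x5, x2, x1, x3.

Σm(0, 1, 2, 7, 11, 12, 13, 14) = (NOT x5 AND NOT x2 AND NOT x1 AND NOT x3) OR (NOT x5 AND NOT x2 AND NOT x1 AND x3) OR (NOT x5 AND NOT x2 AND x1 AND NOT x3) OR (NOT x5 AND x2 AND x1 AND x3) OR (x5 AND NOT x2 AND x1 AND x3) OR (x5 AND x2 AND NOT x1 AND NOT x3) OR (x5 AND x2 AND NOT x1 AND x3) OR (x5 AND x2 AND x1 AND NOT x3)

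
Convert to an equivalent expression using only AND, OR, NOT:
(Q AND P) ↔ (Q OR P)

((Q AND P) AND (Q OR P)) OR (NOT (Q AND P) AND NOT (Q OR P))
(Biconditional = both true or both false)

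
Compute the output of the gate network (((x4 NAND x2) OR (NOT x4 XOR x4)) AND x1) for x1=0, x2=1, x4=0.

Substituting: (((0 NAND 1) OR (NOT 0 XOR 0)) AND 0)
= 0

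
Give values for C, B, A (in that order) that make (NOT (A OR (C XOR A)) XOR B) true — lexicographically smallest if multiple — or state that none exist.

C=0, B=0, A=0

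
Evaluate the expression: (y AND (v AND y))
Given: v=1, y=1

Substituting: (1 AND (1 AND 1))
= 1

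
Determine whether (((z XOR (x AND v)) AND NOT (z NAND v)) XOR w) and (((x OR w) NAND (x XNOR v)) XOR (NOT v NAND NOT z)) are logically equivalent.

No. Counterexample: with z=0, w=0, x=0, v=0, Expression 1 = 0 but Expression 2 = 1.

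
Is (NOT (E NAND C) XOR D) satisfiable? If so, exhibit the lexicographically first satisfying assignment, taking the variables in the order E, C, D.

E=0, C=0, D=1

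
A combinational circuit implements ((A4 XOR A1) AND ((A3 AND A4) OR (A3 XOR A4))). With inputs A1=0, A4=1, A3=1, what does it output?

Substituting: ((1 XOR 0) AND ((1 AND 1) OR (1 XOR 1)))
= 1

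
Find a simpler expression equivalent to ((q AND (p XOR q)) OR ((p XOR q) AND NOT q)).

By distribution ((E AND v) OR (E AND NOT v) = E):
= (p XOR q)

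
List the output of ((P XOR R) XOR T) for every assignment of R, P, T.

R | P | T | Output
------------------
0 | 0 | 0 | 0
0 | 0 | 1 | 1
0 | 1 | 0 | 1
0 | 1 | 1 | 0
1 | 0 | 0 | 1
1 | 0 | 1 | 0
1 | 1 | 0 | 0
1 | 1 | 1 | 1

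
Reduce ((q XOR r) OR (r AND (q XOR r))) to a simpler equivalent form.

By absorption (E OR (E AND v) = E):
= (q XOR r)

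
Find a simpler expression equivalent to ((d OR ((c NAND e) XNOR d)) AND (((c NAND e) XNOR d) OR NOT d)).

By distribution ((E OR v) AND (E OR NOT v) = E):
= ((c NAND e) XNOR d)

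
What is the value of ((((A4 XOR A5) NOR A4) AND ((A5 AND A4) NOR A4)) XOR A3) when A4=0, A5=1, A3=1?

Substituting: ((((0 XOR 1) NOR 0) AND ((1 AND 0) NOR 0)) XOR 1)
= 1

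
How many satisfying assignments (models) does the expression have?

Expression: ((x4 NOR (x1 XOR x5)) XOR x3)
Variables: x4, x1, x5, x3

Satisfying assignments: (0,0,0,0), (0,0,1,1), (0,1,0,1), (0,1,1,0), (1,0,0,1), (1,0,1,1), (1,1,0,1), (1,1,1,1)
Count: 8 out of 16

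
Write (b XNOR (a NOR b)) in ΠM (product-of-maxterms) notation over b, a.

ΠM(0, 2, 3) = (b OR a) AND (NOT b OR a) AND (NOT b OR NOT a)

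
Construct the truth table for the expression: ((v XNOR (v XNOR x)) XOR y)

x | v | y | Output
------------------
0 | 0 | 0 | 0
0 | 0 | 1 | 1
0 | 1 | 0 | 0
0 | 1 | 1 | 1
1 | 0 | 0 | 1
1 | 0 | 1 | 0
1 | 1 | 0 | 1
1 | 1 | 1 | 0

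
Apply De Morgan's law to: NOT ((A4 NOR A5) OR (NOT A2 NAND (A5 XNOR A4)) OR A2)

NOT (A4 NOR A5) AND NOT (NOT A2 NAND (A5 XNOR A4)) AND NOT A2
De Morgan's: NOT(OR of terms) = AND of negations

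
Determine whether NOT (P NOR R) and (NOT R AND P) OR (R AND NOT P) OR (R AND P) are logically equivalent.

Yes, they are equivalent — the two output columns agree on all 4 assignments:
R | P | Expression 1 | Expression 2
-----------------------------------
0 | 0 | 0 | 0
0 | 1 | 1 | 1
1 | 0 | 1 | 1
1 | 1 | 1 | 1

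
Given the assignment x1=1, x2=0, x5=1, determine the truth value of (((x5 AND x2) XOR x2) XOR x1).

Substituting: (((1 AND 0) XOR 0) XOR 1)
= 1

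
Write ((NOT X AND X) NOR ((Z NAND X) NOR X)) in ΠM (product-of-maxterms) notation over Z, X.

ΠM() = TRUE (no maxterms)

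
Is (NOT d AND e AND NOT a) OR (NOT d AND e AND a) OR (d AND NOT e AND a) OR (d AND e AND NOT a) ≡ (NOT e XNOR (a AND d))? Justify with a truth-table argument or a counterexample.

Yes, they are equivalent — the two output columns agree on all 8 assignments:
d | e | a | Expression 1 | Expression 2
---------------------------------------
0 | 0 | 0 | 0 | 0
0 | 0 | 1 | 0 | 0
0 | 1 | 0 | 1 | 1
0 | 1 | 1 | 1 | 1
1 | 0 | 0 | 0 | 0
1 | 0 | 1 | 1 | 1
1 | 1 | 0 | 1 | 1
1 | 1 | 1 | 0 | 0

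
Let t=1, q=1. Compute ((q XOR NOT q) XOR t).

Substituting: ((1 XOR NOT 1) XOR 1)
= 0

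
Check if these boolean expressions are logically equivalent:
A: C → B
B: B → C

No, Converse is not equivalent to original (counterexample: B=0, C=1)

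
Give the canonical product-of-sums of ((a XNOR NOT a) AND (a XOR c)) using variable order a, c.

ΠM(0, 1, 2, 3) = (a OR c) AND (a OR NOT c) AND (NOT a OR c) AND (NOT a OR NOT c)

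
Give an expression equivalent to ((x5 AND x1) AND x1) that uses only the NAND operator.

((((x5 NAND x1) NAND (x5 NAND x1)) NAND x1) NAND (((x5 NAND x1) NAND (x5 NAND x1)) NAND x1))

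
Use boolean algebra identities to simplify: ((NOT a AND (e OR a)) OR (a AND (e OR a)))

By distribution ((E AND v) OR (E AND NOT v) = E):
= (e OR a)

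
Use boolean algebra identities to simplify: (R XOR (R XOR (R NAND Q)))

By XOR self-cancellation ((E XOR v) XOR v = E):
= (R NAND Q)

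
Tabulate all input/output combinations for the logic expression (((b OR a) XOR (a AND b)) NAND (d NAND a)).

a | b | d | Output
------------------
0 | 0 | 0 | 1
0 | 0 | 1 | 1
0 | 1 | 0 | 0
0 | 1 | 1 | 0
1 | 0 | 0 | 0
1 | 0 | 1 | 1
1 | 1 | 0 | 1
1 | 1 | 1 | 1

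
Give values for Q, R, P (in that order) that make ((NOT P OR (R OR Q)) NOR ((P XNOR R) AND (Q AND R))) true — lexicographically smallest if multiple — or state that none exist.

Q=0, R=0, P=1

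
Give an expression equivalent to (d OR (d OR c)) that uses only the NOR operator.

((d NOR ((d NOR c) NOR (d NOR c))) NOR (d NOR ((d NOR c) NOR (d NOR c))))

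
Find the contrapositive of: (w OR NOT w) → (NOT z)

Contrapositive: z → NOT (w OR NOT w)
Note: A statement and its contrapositive are logically equivalent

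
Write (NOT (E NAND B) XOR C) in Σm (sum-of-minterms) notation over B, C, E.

Σm(2, 3, 5, 6) = (NOT B AND C AND NOT E) OR (NOT B AND C AND E) OR (B AND NOT C AND E) OR (B AND C AND NOT E)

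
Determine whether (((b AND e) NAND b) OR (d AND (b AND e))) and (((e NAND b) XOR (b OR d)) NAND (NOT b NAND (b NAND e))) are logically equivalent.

No. Counterexample: with d=1, b=1, e=1, Expression 1 = 1 but Expression 2 = 0.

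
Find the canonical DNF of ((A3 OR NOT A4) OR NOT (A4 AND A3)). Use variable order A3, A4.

(NOT A3 AND NOT A4) OR (NOT A3 AND A4) OR (A3 AND NOT A4) OR (A3 AND A4)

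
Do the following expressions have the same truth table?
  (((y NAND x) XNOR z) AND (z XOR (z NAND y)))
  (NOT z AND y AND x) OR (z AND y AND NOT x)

Yes, they are equivalent — the two output columns agree on all 8 assignments:
z | y | x | Expression 1 | Expression 2
---------------------------------------
0 | 0 | 0 | 0 | 0
0 | 0 | 1 | 0 | 0
0 | 1 | 0 | 0 | 0
0 | 1 | 1 | 1 | 1
1 | 0 | 0 | 0 | 0
1 | 0 | 1 | 0 | 0
1 | 1 | 0 | 1 | 1
1 | 1 | 1 | 0 | 0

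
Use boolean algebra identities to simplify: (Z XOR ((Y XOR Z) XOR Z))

By XOR self-cancellation ((E XOR v) XOR v = E):
= (Y XOR Z)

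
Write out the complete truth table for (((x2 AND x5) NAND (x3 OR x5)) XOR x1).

x5 | x1 | x3 | x2 | Output
--------------------------
0 | 0 | 0 | 0 | 1
0 | 0 | 0 | 1 | 1
0 | 0 | 1 | 0 | 1
0 | 0 | 1 | 1 | 1
0 | 1 | 0 | 0 | 0
0 | 1 | 0 | 1 | 0
0 | 1 | 1 | 0 | 0
0 | 1 | 1 | 1 | 0
1 | 0 | 0 | 0 | 1
1 | 0 | 0 | 1 | 0
1 | 0 | 1 | 0 | 1
1 | 0 | 1 | 1 | 0
1 | 1 | 0 | 0 | 0
1 | 1 | 0 | 1 | 1
1 | 1 | 1 | 0 | 0
1 | 1 | 1 | 1 | 1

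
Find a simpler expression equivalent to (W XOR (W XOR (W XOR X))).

By XOR self-cancellation ((E XOR v) XOR v = E):
= (W XOR X)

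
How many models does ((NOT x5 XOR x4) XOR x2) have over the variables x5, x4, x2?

Satisfying assignments: (0,0,0), (0,1,1), (1,0,1), (1,1,0)
Count: 4 out of 8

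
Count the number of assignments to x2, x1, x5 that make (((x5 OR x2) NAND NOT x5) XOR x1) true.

Satisfying assignments: (0,0,0), (0,0,1), (1,0,1), (1,1,0)
Count: 4 out of 8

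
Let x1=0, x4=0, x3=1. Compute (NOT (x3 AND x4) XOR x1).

Substituting: (NOT (1 AND 0) XOR 0)
= 1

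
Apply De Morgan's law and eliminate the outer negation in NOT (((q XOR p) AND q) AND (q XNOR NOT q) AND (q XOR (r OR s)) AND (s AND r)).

NOT ((q XOR p) AND q) OR NOT (q XNOR NOT q) OR NOT (q XOR (r OR s)) OR NOT (s AND r)
De Morgan's: NOT(AND of terms) = OR of negations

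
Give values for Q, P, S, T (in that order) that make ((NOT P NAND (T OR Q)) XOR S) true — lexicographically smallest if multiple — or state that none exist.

Q=0, P=0, S=0, T=0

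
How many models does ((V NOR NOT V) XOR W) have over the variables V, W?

Satisfying assignments: (0,1), (1,1)
Count: 2 out of 4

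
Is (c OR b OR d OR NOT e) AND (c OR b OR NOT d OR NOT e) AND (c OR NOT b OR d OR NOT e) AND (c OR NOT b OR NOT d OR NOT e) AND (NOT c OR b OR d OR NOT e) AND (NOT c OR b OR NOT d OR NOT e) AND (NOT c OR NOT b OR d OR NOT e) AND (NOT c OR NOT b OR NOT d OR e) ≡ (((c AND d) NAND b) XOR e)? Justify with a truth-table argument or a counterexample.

Yes, they are equivalent — the two output columns agree on all 16 assignments:
c | b | d | e | Expression 1 | Expression 2
-------------------------------------------
0 | 0 | 0 | 0 | 1 | 1
0 | 0 | 0 | 1 | 0 | 0
0 | 0 | 1 | 0 | 1 | 1
0 | 0 | 1 | 1 | 0 | 0
0 | 1 | 0 | 0 | 1 | 1
0 | 1 | 0 | 1 | 0 | 0
0 | 1 | 1 | 0 | 1 | 1
0 | 1 | 1 | 1 | 0 | 0
1 | 0 | 0 | 0 | 1 | 1
1 | 0 | 0 | 1 | 0 | 0
1 | 0 | 1 | 0 | 1 | 1
1 | 0 | 1 | 1 | 0 | 0
1 | 1 | 0 | 0 | 1 | 1
1 | 1 | 0 | 1 | 0 | 0
1 | 1 | 1 | 0 | 0 | 0
1 | 1 | 1 | 1 | 1 | 1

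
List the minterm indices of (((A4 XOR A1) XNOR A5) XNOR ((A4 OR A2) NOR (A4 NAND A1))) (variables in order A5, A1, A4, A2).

Σm(2, 3, 4, 5, 8, 9, 14, 15) = (NOT A5 AND NOT A1 AND A4 AND NOT A2) OR (NOT A5 AND NOT A1 AND A4 AND A2) OR (NOT A5 AND A1 AND NOT A4 AND NOT A2) OR (NOT A5 AND A1 AND NOT A4 AND A2) OR (A5 AND NOT A1 AND NOT A4 AND NOT A2) OR (A5 AND NOT A1 AND NOT A4 AND A2) OR (A5 AND A1 AND A4 AND NOT A2) OR (A5 AND A1 AND A4 AND A2)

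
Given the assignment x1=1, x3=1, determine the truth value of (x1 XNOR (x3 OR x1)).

Substituting: (1 XNOR (1 OR 1))
= 1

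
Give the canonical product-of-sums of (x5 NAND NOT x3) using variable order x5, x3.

ΠM(2) = (NOT x5 OR x3)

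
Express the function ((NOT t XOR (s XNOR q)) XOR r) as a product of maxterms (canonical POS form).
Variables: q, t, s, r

ΠM(0, 3, 5, 6, 9, 10, 12, 15) = (q OR t OR s OR r) AND (q OR t OR NOT s OR NOT r) AND (q OR NOT t OR s OR NOT r) AND (q OR NOT t OR NOT s OR r) AND (NOT q OR t OR s OR NOT r) AND (NOT q OR t OR NOT s OR r) AND (NOT q OR NOT t OR s OR r) AND (NOT q OR NOT t OR NOT s OR NOT r)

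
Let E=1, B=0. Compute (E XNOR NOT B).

Substituting: (1 XNOR NOT 0)
= 1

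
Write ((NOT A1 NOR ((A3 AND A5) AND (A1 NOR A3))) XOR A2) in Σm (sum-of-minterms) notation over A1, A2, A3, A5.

Σm(4, 5, 6, 7, 8, 9, 10, 11) = (NOT A1 AND A2 AND NOT A3 AND NOT A5) OR (NOT A1 AND A2 AND NOT A3 AND A5) OR (NOT A1 AND A2 AND A3 AND NOT A5) OR (NOT A1 AND A2 AND A3 AND A5) OR (A1 AND NOT A2 AND NOT A3 AND NOT A5) OR (A1 AND NOT A2 AND NOT A3 AND A5) OR (A1 AND NOT A2 AND A3 AND NOT A5) OR (A1 AND NOT A2 AND A3 AND A5)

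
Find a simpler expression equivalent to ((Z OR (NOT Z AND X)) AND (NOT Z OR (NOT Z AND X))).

By distribution ((E OR v) AND (E OR NOT v) = E):
= (NOT Z AND X)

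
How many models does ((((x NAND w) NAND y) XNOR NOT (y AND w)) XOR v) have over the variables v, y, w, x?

Satisfying assignments: (0,0,0,0), (0,0,0,1), (0,0,1,0), (0,0,1,1), (0,1,1,0), (1,1,0,0), (1,1,0,1), (1,1,1,1)
Count: 8 out of 16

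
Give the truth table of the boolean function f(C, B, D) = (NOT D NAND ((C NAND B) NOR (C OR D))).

C | B | D | Output
------------------
0 | 0 | 0 | 1
0 | 0 | 1 | 1
0 | 1 | 0 | 1
0 | 1 | 1 | 1
1 | 0 | 0 | 1
1 | 0 | 1 | 1
1 | 1 | 0 | 1
1 | 1 | 1 | 1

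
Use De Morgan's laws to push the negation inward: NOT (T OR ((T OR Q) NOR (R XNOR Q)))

NOT T AND NOT ((T OR Q) NOR (R XNOR Q))
De Morgan's: NOT(OR of terms) = AND of negations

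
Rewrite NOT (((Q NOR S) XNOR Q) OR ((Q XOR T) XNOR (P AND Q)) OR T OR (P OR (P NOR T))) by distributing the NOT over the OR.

NOT ((Q NOR S) XNOR Q) AND NOT ((Q XOR T) XNOR (P AND Q)) AND NOT T AND NOT (P OR (P NOR T))
De Morgan's: NOT(OR of terms) = AND of negations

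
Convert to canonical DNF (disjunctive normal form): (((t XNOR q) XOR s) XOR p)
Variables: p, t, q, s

(NOT p AND NOT t AND NOT q AND NOT s) OR (NOT p AND NOT t AND q AND s) OR (NOT p AND t AND NOT q AND s) OR (NOT p AND t AND q AND NOT s) OR (p AND NOT t AND NOT q AND s) OR (p AND NOT t AND q AND NOT s) OR (p AND t AND NOT q AND NOT s) OR (p AND t AND q AND s)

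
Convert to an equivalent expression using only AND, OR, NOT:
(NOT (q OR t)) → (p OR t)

(q OR t) OR (p OR t)
(Implication elimination: A → B = NOT A OR B)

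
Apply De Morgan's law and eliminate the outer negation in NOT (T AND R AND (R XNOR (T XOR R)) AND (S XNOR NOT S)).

NOT T OR NOT R OR NOT (R XNOR (T XOR R)) OR NOT (S XNOR NOT S)
De Morgan's: NOT(AND of terms) = OR of negations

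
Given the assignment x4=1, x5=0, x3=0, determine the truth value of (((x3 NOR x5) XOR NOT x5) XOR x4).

Substituting: (((0 NOR 0) XOR NOT 0) XOR 1)
= 1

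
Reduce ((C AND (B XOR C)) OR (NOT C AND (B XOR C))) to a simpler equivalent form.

By distribution ((E AND v) OR (E AND NOT v) = E):
= (B XOR C)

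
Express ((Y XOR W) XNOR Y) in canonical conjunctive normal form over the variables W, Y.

(NOT W OR Y) AND (NOT W OR NOT Y)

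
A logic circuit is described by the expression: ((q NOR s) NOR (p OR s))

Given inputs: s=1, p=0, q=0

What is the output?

Substituting: ((0 NOR 1) NOR (0 OR 1))
= 0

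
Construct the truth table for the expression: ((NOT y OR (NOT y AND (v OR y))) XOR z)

y | z | v | Output
------------------
0 | 0 | 0 | 1
0 | 0 | 1 | 1
0 | 1 | 0 | 0
0 | 1 | 1 | 0
1 | 0 | 0 | 0
1 | 0 | 1 | 0
1 | 1 | 0 | 1
1 | 1 | 1 | 1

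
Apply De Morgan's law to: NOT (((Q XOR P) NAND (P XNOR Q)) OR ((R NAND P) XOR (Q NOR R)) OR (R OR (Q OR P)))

NOT ((Q XOR P) NAND (P XNOR Q)) AND NOT ((R NAND P) XOR (Q NOR R)) AND NOT (R OR (Q OR P))
De Morgan's: NOT(OR of terms) = AND of negations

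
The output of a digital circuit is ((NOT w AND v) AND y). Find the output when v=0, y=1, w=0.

Substituting: ((NOT 0 AND 0) AND 1)
= 0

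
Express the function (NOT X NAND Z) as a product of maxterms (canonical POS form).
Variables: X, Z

ΠM(1) = (X OR NOT Z)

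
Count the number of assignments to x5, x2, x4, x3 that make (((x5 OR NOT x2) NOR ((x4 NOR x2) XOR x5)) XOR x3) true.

Satisfying assignments: (0,0,0,1), (0,0,1,1), (0,1,0,0), (0,1,1,0), (1,0,0,1), (1,0,1,1), (1,1,0,1), (1,1,1,1)
Count: 8 out of 16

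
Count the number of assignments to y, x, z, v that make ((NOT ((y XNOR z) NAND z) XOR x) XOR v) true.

Satisfying assignments: (0,0,0,1), (0,0,1,1), (0,1,0,0), (0,1,1,0), (1,0,0,1), (1,0,1,0), (1,1,0,0), (1,1,1,1)
Count: 8 out of 16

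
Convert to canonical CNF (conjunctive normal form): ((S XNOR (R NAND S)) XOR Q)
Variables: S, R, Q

(S OR R OR Q) AND (S OR NOT R OR Q) AND (NOT S OR R OR NOT Q) AND (NOT S OR NOT R OR Q)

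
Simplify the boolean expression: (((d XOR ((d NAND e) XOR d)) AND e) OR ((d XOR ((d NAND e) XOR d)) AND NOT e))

By distribution ((E AND v) OR (E AND NOT v) = E) then XOR self-cancellation ((E XOR v) XOR v = E):
= (d NAND e)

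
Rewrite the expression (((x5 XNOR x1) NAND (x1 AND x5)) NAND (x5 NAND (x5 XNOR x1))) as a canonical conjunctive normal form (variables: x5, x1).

(x5 OR x1) AND (x5 OR NOT x1) AND (NOT x5 OR x1)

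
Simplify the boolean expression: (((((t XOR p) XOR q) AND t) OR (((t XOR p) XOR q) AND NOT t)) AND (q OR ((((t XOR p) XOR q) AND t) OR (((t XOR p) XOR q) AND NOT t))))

By absorption (E AND (E OR v) = E) then distribution ((E AND v) OR (E AND NOT v) = E):
= ((t XOR p) XOR q)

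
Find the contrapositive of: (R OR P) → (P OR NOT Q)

Contrapositive: NOT (P OR NOT Q) → NOT (R OR P)
Note: A statement and its contrapositive are logically equivalent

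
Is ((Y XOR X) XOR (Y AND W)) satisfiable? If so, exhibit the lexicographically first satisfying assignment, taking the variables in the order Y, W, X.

Y=0, W=0, X=1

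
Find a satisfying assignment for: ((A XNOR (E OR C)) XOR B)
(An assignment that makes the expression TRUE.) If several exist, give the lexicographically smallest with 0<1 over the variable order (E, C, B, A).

E=0, C=0, B=0, A=0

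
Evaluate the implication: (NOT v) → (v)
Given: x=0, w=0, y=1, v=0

Antecedent (NOT v) = 1; consequent (v) = 0.
1 → 0 = 0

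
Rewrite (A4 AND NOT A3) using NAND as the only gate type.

((A4 NAND (A3 NAND A3)) NAND (A4 NAND (A3 NAND A3)))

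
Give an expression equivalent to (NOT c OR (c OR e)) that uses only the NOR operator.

(((c NOR c) NOR ((c NOR e) NOR (c NOR e))) NOR ((c NOR c) NOR ((c NOR e) NOR (c NOR e))))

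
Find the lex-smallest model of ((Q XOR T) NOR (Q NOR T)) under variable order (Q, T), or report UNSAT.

Q=1, T=1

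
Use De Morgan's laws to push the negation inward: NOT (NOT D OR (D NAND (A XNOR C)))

D AND NOT (D NAND (A XNOR C))
De Morgan's: NOT(OR of terms) = AND of negations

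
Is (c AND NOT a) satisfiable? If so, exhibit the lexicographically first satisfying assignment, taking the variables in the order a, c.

a=0, c=1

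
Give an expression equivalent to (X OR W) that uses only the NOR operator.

((X NOR W) NOR (X NOR W))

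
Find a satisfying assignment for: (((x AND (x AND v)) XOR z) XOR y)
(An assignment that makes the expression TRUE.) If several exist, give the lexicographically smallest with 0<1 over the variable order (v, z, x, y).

v=0, z=0, x=0, y=1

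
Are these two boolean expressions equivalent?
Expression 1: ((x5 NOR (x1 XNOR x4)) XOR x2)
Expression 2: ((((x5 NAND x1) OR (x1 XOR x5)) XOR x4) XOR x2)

No. Counterexample: with x4=0, x2=0, x1=0, x5=0, Expression 1 = 0 but Expression 2 = 1.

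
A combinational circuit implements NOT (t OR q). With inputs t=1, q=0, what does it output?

Substituting: NOT (1 OR 0)
= 0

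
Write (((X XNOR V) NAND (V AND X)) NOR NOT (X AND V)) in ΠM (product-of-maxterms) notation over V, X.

ΠM(0, 1, 2) = (V OR X) AND (V OR NOT X) AND (NOT V OR X)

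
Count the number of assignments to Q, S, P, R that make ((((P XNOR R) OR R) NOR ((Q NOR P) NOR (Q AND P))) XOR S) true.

Satisfying assignments: (0,1,0,0), (0,1,0,1), (0,1,1,0), (0,1,1,1), (1,0,1,0), (1,1,0,0), (1,1,0,1), (1,1,1,1)
Count: 8 out of 16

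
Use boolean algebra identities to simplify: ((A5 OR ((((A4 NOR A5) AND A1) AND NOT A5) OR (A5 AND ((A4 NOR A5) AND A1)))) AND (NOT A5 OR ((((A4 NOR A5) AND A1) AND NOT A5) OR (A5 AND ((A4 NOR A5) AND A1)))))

By distribution ((E OR v) AND (E OR NOT v) = E) then distribution ((E AND v) OR (E AND NOT v) = E):
= ((A4 NOR A5) AND A1)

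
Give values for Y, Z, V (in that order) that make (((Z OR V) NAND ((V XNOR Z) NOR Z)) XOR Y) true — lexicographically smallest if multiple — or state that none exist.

Y=0, Z=0, V=0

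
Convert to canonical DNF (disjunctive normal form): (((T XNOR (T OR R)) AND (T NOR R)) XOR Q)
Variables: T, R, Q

(NOT T AND NOT R AND NOT Q) OR (NOT T AND R AND Q) OR (T AND NOT R AND Q) OR (T AND R AND Q)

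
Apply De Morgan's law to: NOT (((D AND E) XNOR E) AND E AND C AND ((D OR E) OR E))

NOT ((D AND E) XNOR E) OR NOT E OR NOT C OR NOT ((D OR E) OR E)
De Morgan's: NOT(AND of terms) = OR of negations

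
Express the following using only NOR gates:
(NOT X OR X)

(((X NOR X) NOR X) NOR ((X NOR X) NOR X))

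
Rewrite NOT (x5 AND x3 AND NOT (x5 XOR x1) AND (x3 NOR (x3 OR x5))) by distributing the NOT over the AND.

NOT x5 OR NOT x3 OR (x5 XOR x1) OR NOT (x3 NOR (x3 OR x5))
De Morgan's: NOT(AND of terms) = OR of negations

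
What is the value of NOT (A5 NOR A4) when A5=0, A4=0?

Substituting: NOT (0 NOR 0)
= 0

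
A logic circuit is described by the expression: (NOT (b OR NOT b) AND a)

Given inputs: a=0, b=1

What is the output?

Substituting: (NOT (1 OR NOT 1) AND 0)
= 0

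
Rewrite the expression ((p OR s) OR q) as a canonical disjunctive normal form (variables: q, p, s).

(NOT q AND NOT p AND s) OR (NOT q AND p AND NOT s) OR (NOT q AND p AND s) OR (q AND NOT p AND NOT s) OR (q AND NOT p AND s) OR (q AND p AND NOT s) OR (q AND p AND s)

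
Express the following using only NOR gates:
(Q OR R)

((Q NOR R) NOR (Q NOR R))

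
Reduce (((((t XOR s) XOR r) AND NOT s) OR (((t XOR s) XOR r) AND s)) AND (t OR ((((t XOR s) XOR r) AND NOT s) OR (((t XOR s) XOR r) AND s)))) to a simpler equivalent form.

By absorption (E AND (E OR v) = E) then distribution ((E AND v) OR (E AND NOT v) = E):
= ((t XOR s) XOR r)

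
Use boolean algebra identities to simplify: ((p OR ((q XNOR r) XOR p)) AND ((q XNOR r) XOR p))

By absorption (E AND (E OR v) = E):
= ((q XNOR r) XOR p)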